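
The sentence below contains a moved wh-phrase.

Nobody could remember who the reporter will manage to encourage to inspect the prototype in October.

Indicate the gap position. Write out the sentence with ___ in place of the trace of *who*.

Nobody could remember who the reporter will manage to encourage ___ to inspect the prototype in October.

Pre-movement form: The reporter will manage to encourage who to inspect the prototype in October.
'who' functions as the direct object of 'encourage'. The gap is right after 'encourage'.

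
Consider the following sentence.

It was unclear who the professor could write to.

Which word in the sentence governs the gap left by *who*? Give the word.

to

Underlying clause: The professor could write to who.
The filler 'who' is interpreted as the object of the preposition 'to'. Fronting leaves a gap immediately after 'to':
It was unclear who the professor could write to ___.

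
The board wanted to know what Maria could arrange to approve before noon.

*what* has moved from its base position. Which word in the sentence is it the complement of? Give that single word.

approve

Underlying clause: Maria could arrange to approve what before noon.
'what' functions as the direct object of 'approve'. Fronting leaves a gap immediately after 'approve':
The board wanted to know what Maria could arrange to approve ___ before noon.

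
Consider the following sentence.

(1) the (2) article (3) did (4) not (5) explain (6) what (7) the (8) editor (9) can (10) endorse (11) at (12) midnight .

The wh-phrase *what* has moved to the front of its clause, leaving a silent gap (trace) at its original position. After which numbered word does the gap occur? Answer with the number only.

Underlying clause: The editor can endorse what at midnight.
'what' functions as the direct object of 'endorse'. It moves to the left edge, and the trace sits right after 'endorse':
The article did not explain what the editor can endorse ___ at midnight.
'endorse' is word 10.

10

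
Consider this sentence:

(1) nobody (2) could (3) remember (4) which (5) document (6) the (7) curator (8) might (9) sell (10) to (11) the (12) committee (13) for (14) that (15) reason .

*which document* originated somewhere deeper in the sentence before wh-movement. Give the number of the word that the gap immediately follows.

Pre-movement form: The curator might sell which document to the committee for that reason.
The filler 'which document' is interpreted as the direct object of 'sell'. Fronting leaves a gap immediately after 'sell':
Nobody could remember which document the curator might sell ___ to the committee for that reason.
'sell' is word 9.

9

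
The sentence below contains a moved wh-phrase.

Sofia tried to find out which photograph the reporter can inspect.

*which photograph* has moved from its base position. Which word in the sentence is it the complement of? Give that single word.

inspect

Pre-movement form: The reporter can inspect which photograph.
'which photograph' functions as the direct object of 'inspect'. Wh-movement fronts it, leaving a gap right after 'inspect':
Sofia tried to find out which photograph the reporter can inspect ___.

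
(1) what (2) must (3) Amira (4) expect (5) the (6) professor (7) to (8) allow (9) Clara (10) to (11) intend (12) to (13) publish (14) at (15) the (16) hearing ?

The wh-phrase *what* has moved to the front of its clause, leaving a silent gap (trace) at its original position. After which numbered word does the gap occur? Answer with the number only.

13

Underlying clause: Amira must expect the professor to allow Clara to intend to publish what at the hearing.
The filler 'what' is interpreted as the direct object of 'publish'. Wh-movement fronts it, leaving a gap right after 'publish':
What must Amira expect the professor to allow Clara to intend to publish ___ at the hearing?
'publish' is word 13.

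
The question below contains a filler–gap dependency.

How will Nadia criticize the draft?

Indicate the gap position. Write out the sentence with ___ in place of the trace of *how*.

How will Nadia criticize the draft ___?

Pre-movement form: Nadia will criticize the draft how.
'how' functions as the manner adjunct. The gap is right after 'draft'.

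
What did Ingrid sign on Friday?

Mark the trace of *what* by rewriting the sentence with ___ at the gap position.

What did Ingrid sign ___ on Friday?

Before movement: Ingrid did sign what on Friday.
'what' functions as the direct object of 'sign'. The gap is right after 'sign'.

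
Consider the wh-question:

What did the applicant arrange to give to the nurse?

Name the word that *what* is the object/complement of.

give

Pre-movement form: The applicant did arrange to give what to the nurse.
The filler 'what' is interpreted as the direct object of 'give'. It moves to the left edge, and the trace sits right after 'give':
What did the applicant arrange to give ___ to the nurse?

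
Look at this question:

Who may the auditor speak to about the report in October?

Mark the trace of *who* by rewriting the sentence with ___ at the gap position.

Who may the auditor speak to ___ about the report in October?

Before movement: The auditor may speak to who about the report in October.
'who' functions as the object of the preposition 'to'. The gap is right after 'to'.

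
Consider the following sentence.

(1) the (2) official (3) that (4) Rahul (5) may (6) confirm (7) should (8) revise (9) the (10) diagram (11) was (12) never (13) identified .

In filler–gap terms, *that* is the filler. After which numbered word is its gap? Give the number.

6

'that' functions as the subject of the clause embedded under 'confirm'. Wh-movement fronts it, leaving a gap right after 'confirm':
The official that Rahul may confirm ___ should revise the diagram was never identified.
'confirm' is word 6.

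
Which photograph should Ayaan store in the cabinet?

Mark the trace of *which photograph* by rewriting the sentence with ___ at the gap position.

Before movement: Ayaan should store which photograph in the cabinet.
The filler 'which photograph' is interpreted as the direct object of 'store'. The gap is right after 'store'.

Which photograph should Ayaan store ___ in the cabinet?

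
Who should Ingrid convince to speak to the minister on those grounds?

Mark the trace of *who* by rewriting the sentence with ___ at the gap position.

In situ: Ingrid should convince who to speak to the minister on those grounds.
'who' functions as the direct object of 'convince'. The gap is right after 'convince'.

Who should Ingrid convince ___ to speak to the minister on those grounds?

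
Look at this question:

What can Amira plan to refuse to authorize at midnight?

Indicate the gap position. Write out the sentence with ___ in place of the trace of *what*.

What can Amira plan to refuse to authorize ___ at midnight?

Pre-movement form: Amira can plan to refuse to authorize what at midnight.
'what' functions as the direct object of 'authorize'. The gap is right after 'authorize'.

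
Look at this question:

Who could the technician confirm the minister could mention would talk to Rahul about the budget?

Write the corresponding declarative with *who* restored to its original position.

'who' is the subject of the clause embedded under 'mention'. It moves to the left edge, and the trace sits right after 'mention':
Who could the technician confirm the minister could mention ___ would talk to Rahul about the budget?

The technician could confirm the minister could mention who would talk to Rahul about the budget.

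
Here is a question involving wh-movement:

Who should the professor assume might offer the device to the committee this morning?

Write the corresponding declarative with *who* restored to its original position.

The professor should assume who might offer the device to the committee this morning.

The filler 'who' is interpreted as the subject of the clause embedded under 'assume'. It moves to the left edge, and the trace sits right after 'assume':
Who should the professor assume ___ might offer the device to the committee this morning?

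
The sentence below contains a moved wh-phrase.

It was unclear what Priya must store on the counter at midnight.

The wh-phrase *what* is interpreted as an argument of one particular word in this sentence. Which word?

store

Pre-movement form: Priya must store what on the counter at midnight.
'what' functions as the direct object of 'store'. Wh-movement fronts it, leaving a gap right after 'store':
It was unclear what Priya must store ___ on the counter at midnight.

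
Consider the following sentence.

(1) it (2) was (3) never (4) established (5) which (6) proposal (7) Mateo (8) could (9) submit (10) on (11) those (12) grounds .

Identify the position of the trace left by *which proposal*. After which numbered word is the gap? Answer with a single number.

Pre-movement form: Mateo could submit which proposal on those grounds.
'which proposal' is the direct object of 'submit'. Wh-movement fronts it, leaving a gap right after 'submit':
It was never established which proposal Mateo could submit ___ on those grounds.
'submit' is word 9.

9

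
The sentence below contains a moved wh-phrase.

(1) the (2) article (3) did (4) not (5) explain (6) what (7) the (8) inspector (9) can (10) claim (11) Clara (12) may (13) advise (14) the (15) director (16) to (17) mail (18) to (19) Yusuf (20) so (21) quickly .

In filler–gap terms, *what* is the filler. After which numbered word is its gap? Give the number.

In situ: The inspector can claim Clara may advise the director to mail what to Yusuf so quickly.
The filler 'what' is interpreted as the direct object of 'mail'. It moves to the left edge, and the trace sits right after 'mail':
The article did not explain what the inspector can claim Clara may advise the director to mail ___ to Yusuf so quickly.
'mail' is word 17.

17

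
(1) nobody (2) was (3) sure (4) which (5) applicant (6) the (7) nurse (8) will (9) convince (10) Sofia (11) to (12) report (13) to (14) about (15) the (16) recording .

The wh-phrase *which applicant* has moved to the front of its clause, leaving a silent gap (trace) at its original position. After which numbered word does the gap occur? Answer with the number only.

In situ: The nurse will convince Sofia to report to which applicant about the recording.
'which applicant' is the object of the preposition 'to'. Wh-movement fronts it, leaving a gap right after 'to':
Nobody was sure which applicant the nurse will convince Sofia to report to ___ about the recording.
'to' is word 13.

13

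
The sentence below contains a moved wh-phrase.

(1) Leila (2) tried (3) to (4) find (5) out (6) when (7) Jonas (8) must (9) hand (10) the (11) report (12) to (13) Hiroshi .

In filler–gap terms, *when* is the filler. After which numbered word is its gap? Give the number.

Pre-movement form: Jonas must hand the report to Hiroshi when.
'when' is the temporal adjunct. It moves to the left edge, and the trace sits right after 'Hiroshi':
Leila tried to find out when Jonas must hand the report to Hiroshi ___.
'Hiroshi' is word 13.

13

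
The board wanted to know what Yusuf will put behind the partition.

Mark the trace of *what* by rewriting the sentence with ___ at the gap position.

The board wanted to know what Yusuf will put ___ behind the partition.

Pre-movement form: Yusuf will put what behind the partition.
'what' is the direct object of 'put'. The gap is right after 'put'.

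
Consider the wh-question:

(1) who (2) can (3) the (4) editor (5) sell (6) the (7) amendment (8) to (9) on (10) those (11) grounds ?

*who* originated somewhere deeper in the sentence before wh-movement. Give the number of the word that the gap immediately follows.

Underlying clause: The editor can sell the amendment to who on those grounds.
The filler 'who' is interpreted as the object of the preposition 'to' (recipient of 'sell'). Fronting leaves a gap immediately after 'to':
Who can the editor sell the amendment to ___ on those grounds?
'to' is word 8.

8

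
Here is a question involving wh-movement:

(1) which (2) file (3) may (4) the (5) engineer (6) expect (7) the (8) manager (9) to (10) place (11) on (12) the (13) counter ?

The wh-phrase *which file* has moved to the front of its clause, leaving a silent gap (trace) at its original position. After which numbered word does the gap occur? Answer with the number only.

10

Underlying clause: The engineer may expect the manager to place which file on the counter.
The filler 'which file' is interpreted as the direct object of 'place'. Fronting leaves a gap immediately after 'place':
Which file may the engineer expect the manager to place ___ on the counter?
'place' is word 10.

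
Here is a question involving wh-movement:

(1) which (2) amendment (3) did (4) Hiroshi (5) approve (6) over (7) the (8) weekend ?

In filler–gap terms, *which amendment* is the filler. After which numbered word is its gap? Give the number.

5

Pre-movement form: Hiroshi did approve which amendment over the weekend.
The filler 'which amendment' is interpreted as the direct object of 'approve'. Fronting leaves a gap immediately after 'approve':
Which amendment did Hiroshi approve ___ over the weekend?
'approve' is word 5.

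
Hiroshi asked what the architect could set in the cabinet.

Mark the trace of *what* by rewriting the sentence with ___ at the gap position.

Hiroshi asked what the architect could set ___ in the cabinet.

Underlying clause: The architect could set what in the cabinet.
'what' is the direct object of 'set'. The gap is right after 'set'.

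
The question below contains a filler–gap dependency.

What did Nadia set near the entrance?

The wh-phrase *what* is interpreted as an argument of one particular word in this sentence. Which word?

In situ: Nadia did set what near the entrance.
'what' functions as the direct object of 'set'. It moves to the left edge, and the trace sits right after 'set':
What did Nadia set ___ near the entrance?

set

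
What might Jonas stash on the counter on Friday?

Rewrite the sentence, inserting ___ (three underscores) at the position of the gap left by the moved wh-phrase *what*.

What might Jonas stash ___ on the counter on Friday?

Pre-movement form: Jonas might stash what on the counter on Friday.
The filler 'what' is interpreted as the direct object of 'stash'. The gap is right after 'stash'.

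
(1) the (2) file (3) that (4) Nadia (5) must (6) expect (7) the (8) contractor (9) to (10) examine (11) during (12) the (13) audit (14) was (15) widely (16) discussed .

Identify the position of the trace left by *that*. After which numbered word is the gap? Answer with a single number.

10

'that' is the direct object of 'examine'. It moves to the left edge, and the trace sits right after 'examine':
The file that Nadia must expect the contractor to examine ___ during the audit was widely discussed.
'examine' is word 10.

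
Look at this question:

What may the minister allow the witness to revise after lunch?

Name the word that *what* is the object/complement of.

In situ: The minister may allow the witness to revise what after lunch.
The filler 'what' is interpreted as the direct object of 'revise'. Fronting leaves a gap immediately after 'revise':
What may the minister allow the witness to revise ___ after lunch?

revise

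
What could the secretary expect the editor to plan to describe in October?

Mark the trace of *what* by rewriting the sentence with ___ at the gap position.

Underlying clause: The secretary could expect the editor to plan to describe what in October.
'what' functions as the direct object of 'describe'. The gap is right after 'describe'.

What could the secretary expect the editor to plan to describe ___ in October?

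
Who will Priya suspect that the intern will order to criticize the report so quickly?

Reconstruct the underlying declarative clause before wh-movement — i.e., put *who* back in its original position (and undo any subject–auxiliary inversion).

Priya will suspect that the intern will order who to criticize the report so quickly.

'who' is the direct object of 'order'. Fronting leaves a gap immediately after 'order':
Who will Priya suspect that the intern will order ___ to criticize the report so quickly?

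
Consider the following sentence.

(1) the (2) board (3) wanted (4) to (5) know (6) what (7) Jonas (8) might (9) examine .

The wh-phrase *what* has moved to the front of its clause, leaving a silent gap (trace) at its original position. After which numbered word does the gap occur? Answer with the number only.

Pre-movement form: Jonas might examine what.
The filler 'what' is interpreted as the direct object of 'examine'. Fronting leaves a gap immediately after 'examine':
The board wanted to know what Jonas might examine ___.
'examine' is word 9.

9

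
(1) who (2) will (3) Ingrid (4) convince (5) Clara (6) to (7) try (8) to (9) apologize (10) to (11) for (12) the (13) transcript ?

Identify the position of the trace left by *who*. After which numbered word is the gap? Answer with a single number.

10

In situ: Ingrid will convince Clara to try to apologize to who for the transcript.
'who' functions as the object of the preposition 'to'. Wh-movement fronts it, leaving a gap right after 'to':
Who will Ingrid convince Clara to try to apologize to ___ for the transcript?
'to' is word 10.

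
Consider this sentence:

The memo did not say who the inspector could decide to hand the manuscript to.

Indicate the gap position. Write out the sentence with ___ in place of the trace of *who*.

Before movement: The inspector could decide to hand the manuscript to who.
'who' functions as the object of the preposition 'to' (recipient of 'hand'). The gap is right after 'to'.

The memo did not say who the inspector could decide to hand the manuscript to ___.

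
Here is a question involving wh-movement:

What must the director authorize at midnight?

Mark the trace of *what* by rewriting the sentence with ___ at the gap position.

What must the director authorize ___ at midnight?

Underlying clause: The director must authorize what at midnight.
'what' is the direct object of 'authorize'. The gap is right after 'authorize'.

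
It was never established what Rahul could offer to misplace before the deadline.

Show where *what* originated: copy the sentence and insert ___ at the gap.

Before movement: Rahul could offer to misplace what before the deadline.
'what' is the direct object of 'misplace'. The gap is right after 'misplace'.

It was never established what Rahul could offer to misplace ___ before the deadline.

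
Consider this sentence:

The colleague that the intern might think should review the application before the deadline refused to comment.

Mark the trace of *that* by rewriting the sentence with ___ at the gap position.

The filler 'that' is interpreted as the subject of the clause embedded under 'think'. The gap is right after 'think'.

The colleague that the intern might think ___ should review the application before the deadline refused to comment.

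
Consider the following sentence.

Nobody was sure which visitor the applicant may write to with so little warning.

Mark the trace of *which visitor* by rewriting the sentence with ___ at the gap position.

Nobody was sure which visitor the applicant may write to ___ with so little warning.

Pre-movement form: The applicant may write to which visitor with so little warning.
'which visitor' is the object of the preposition 'to'. The gap is right after 'to'.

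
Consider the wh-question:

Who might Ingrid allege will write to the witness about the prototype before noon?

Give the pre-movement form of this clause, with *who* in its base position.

Ingrid might allege who will write to the witness about the prototype before noon.

'who' is the subject of the clause embedded under 'allege'. Fronting leaves a gap immediately after 'allege':
Who might Ingrid allege ___ will write to the witness about the prototype before noon?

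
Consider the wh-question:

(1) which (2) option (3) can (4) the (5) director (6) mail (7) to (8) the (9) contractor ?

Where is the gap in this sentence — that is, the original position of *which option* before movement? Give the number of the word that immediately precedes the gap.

Underlying clause: The director can mail which option to the contractor.
'which option' is the direct object of 'mail'. Fronting leaves a gap immediately after 'mail':
Which option can the director mail ___ to the contractor?
'mail' is word 6.

6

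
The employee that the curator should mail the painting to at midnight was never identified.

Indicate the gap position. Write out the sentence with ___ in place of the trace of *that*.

The employee that the curator should mail the painting to ___ at midnight was never identified.

'that' functions as the object of the preposition 'to' (recipient of 'mail'). The gap is right after 'to'.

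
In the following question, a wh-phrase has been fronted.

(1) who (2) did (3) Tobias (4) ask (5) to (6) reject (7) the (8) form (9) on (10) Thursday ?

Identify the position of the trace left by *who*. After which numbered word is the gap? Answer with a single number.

Before movement: Tobias did ask who to reject the form on Thursday.
'who' is the direct object of 'ask'. Wh-movement fronts it, leaving a gap right after 'ask':
Who did Tobias ask ___ to reject the form on Thursday?
'ask' is word 4.

4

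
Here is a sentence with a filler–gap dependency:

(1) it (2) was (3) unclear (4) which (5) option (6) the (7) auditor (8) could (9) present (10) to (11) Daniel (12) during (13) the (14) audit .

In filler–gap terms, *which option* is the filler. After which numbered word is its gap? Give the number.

9

Pre-movement form: The auditor could present which option to Daniel during the audit.
The filler 'which option' is interpreted as the direct object of 'present'. It moves to the left edge, and the trace sits right after 'present':
It was unclear which option the auditor could present ___ to Daniel during the audit.
'present' is word 9.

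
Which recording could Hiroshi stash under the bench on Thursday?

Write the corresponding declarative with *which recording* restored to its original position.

The filler 'which recording' is interpreted as the direct object of 'stash'. Fronting leaves a gap immediately after 'stash':
Which recording could Hiroshi stash ___ under the bench on Thursday?

Hiroshi could stash which recording under the bench on Thursday.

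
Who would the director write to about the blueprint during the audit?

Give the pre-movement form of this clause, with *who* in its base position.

'who' functions as the object of the preposition 'to'. Fronting leaves a gap immediately after 'to':
Who would the director write to ___ about the blueprint during the audit?

The director would write to who about the blueprint during the audit.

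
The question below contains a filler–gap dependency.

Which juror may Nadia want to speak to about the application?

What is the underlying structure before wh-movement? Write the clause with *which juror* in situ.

'which juror' is the object of the preposition 'to'. Fronting leaves a gap immediately after 'to':
Which juror may Nadia want to speak to ___ about the application?

Nadia may want to speak to which juror about the application.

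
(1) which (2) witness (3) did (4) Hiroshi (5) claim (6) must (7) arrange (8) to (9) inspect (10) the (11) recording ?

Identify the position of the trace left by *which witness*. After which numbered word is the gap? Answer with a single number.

5

In situ: Hiroshi did claim which witness must arrange to inspect the recording.
The filler 'which witness' is interpreted as the subject of the clause embedded under 'claim'. It moves to the left edge, and the trace sits right after 'claim':
Which witness did Hiroshi claim ___ must arrange to inspect the recording?
'claim' is word 5.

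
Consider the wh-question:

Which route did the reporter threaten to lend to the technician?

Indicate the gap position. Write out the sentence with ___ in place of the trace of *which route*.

Which route did the reporter threaten to lend ___ to the technician?

In situ: The reporter did threaten to lend which route to the technician.
'which route' is the direct object of 'lend'. The gap is right after 'lend'.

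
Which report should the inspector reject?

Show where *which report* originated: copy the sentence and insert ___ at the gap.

Which report should the inspector reject ___?

Underlying clause: The inspector should reject which report.
'which report' is the direct object of 'reject'. The gap is right after 'reject'.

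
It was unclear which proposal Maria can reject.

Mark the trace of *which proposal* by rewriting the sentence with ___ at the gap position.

Pre-movement form: Maria can reject which proposal.
'which proposal' functions as the direct object of 'reject'. The gap is right after 'reject'.

It was unclear which proposal Maria can reject ___.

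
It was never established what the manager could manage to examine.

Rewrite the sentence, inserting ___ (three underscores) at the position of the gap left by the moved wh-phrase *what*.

It was never established what the manager could manage to examine ___.

In situ: The manager could manage to examine what.
'what' functions as the direct object of 'examine'. The gap is right after 'examine'.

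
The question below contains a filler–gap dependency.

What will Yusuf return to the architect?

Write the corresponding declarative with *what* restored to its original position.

The filler 'what' is interpreted as the direct object of 'return'. Wh-movement fronts it, leaving a gap right after 'return':
What will Yusuf return ___ to the architect?

Yusuf will return what to the architect.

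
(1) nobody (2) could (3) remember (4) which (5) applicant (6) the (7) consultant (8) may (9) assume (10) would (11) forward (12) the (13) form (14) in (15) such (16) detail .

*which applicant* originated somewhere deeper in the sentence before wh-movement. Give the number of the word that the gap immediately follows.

Before movement: The consultant may assume which applicant would forward the form in such detail.
'which applicant' functions as the subject of the clause embedded under 'assume'. It moves to the left edge, and the trace sits right after 'assume':
Nobody could remember which applicant the consultant may assume ___ would forward the form in such detail.
'assume' is word 9.

9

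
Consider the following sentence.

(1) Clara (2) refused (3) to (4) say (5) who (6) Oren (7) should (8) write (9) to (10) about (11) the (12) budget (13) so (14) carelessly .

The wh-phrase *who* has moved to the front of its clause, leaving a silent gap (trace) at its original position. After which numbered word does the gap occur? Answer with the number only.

Pre-movement form: Oren should write to who about the budget so carelessly.
The filler 'who' is interpreted as the object of the preposition 'to'. Wh-movement fronts it, leaving a gap right after 'to':
Clara refused to say who Oren should write to ___ about the budget so carelessly.
'to' is word 9.

9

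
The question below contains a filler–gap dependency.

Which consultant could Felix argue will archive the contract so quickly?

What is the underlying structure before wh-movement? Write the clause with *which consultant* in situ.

Felix could argue which consultant will archive the contract so quickly.

The filler 'which consultant' is interpreted as the subject of the clause embedded under 'argue'. Wh-movement fronts it, leaving a gap right after 'argue':
Which consultant could Felix argue ___ will archive the contract so quickly?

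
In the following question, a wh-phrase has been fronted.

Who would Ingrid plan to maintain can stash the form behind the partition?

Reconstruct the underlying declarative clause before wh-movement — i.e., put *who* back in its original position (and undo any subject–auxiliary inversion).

'who' functions as the subject of the clause embedded under 'maintain'. It moves to the left edge, and the trace sits right after 'maintain':
Who would Ingrid plan to maintain ___ can stash the form behind the partition?

Ingrid would plan to maintain who can stash the form behind the partition.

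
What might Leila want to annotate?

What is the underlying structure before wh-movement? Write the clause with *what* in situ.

The filler 'what' is interpreted as the direct object of 'annotate'. Wh-movement fronts it, leaving a gap right after 'annotate':
What might Leila want to annotate ___?

Leila might want to annotate what.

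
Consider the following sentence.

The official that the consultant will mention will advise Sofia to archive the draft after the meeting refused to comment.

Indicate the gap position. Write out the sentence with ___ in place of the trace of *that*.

The official that the consultant will mention ___ will advise Sofia to archive the draft after the meeting refused to comment.

The filler 'that' is interpreted as the subject of the clause embedded under 'mention'. The gap is right after 'mention'.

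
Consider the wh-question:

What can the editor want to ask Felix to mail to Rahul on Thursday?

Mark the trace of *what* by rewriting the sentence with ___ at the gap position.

What can the editor want to ask Felix to mail ___ to Rahul on Thursday?

Pre-movement form: The editor can want to ask Felix to mail what to Rahul on Thursday.
'what' functions as the direct object of 'mail'. The gap is right after 'mail'.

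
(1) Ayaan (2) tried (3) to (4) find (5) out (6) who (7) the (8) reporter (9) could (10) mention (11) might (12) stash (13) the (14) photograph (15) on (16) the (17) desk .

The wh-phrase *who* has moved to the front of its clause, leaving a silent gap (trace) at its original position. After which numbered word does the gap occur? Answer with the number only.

In situ: The reporter could mention who might stash the photograph on the desk.
'who' functions as the subject of the clause embedded under 'mention'. Fronting leaves a gap immediately after 'mention':
Ayaan tried to find out who the reporter could mention ___ might stash the photograph on the desk.
'mention' is word 10.

10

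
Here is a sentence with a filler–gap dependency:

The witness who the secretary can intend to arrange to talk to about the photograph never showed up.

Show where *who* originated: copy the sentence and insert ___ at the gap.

The witness who the secretary can intend to arrange to talk to ___ about the photograph never showed up.

'who' is the object of the preposition 'to'. The gap is right after 'to'.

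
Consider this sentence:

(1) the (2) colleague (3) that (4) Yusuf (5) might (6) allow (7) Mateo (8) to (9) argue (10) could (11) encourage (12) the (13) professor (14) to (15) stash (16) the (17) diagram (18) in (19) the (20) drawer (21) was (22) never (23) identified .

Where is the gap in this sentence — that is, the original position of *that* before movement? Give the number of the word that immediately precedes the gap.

9

The filler 'that' is interpreted as the subject of the clause embedded under 'argue'. Wh-movement fronts it, leaving a gap right after 'argue':
The colleague that Yusuf might allow Mateo to argue ___ could encourage the professor to stash the diagram in the drawer was never identified.
'argue' is word 9.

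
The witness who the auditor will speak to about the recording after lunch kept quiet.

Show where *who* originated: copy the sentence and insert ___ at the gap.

The filler 'who' is interpreted as the object of the preposition 'to'. The gap is right after 'to'.

The witness who the auditor will speak to ___ about the recording after lunch kept quiet.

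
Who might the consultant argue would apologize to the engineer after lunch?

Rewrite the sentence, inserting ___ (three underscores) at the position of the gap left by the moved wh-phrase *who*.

In situ: The consultant might argue who would apologize to the engineer after lunch.
'who' functions as the subject of the clause embedded under 'argue'. The gap is right after 'argue'.

Who might the consultant argue ___ would apologize to the engineer after lunch?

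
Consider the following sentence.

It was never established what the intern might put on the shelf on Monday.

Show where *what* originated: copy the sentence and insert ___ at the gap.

It was never established what the intern might put ___ on the shelf on Monday.

In situ: The intern might put what on the shelf on Monday.
The filler 'what' is interpreted as the direct object of 'put'. The gap is right after 'put'.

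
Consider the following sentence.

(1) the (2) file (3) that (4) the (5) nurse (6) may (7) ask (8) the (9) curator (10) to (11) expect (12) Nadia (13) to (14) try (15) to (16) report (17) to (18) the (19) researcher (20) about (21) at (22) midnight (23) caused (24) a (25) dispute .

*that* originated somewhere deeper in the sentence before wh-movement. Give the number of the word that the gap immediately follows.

20

'that' is the object of the preposition 'about'. Fronting leaves a gap immediately after 'about':
The file that the nurse may ask the curator to expect Nadia to try to report to the researcher about ___ at midnight caused a dispute.
'about' is word 20.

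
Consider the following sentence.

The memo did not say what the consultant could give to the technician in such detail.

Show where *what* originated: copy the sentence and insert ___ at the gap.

Pre-movement form: The consultant could give what to the technician in such detail.
'what' is the direct object of 'give'. The gap is right after 'give'.

The memo did not say what the consultant could give ___ to the technician in such detail.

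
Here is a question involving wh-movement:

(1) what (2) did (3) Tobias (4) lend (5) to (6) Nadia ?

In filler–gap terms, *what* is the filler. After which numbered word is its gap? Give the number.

Pre-movement form: Tobias did lend what to Nadia.
'what' is the direct object of 'lend'. Fronting leaves a gap immediately after 'lend':
What did Tobias lend ___ to Nadia?
'lend' is word 4.

4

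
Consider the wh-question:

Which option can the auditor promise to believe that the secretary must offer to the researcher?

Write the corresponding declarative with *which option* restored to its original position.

The filler 'which option' is interpreted as the direct object of 'offer'. Fronting leaves a gap immediately after 'offer':
Which option can the auditor promise to believe that the secretary must offer ___ to the researcher?

The auditor can promise to believe that the secretary must offer which option to the researcher.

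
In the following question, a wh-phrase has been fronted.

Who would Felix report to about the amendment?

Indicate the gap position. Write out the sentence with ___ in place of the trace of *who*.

Who would Felix report to ___ about the amendment?

Underlying clause: Felix would report to who about the amendment.
'who' functions as the object of the preposition 'to'. The gap is right after 'to'.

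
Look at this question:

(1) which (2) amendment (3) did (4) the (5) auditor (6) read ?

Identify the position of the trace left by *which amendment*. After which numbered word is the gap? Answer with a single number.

6

Before movement: The auditor did read which amendment.
'which amendment' is the direct object of 'read'. Wh-movement fronts it, leaving a gap right after 'read':
Which amendment did the auditor read ___?
'read' is word 6.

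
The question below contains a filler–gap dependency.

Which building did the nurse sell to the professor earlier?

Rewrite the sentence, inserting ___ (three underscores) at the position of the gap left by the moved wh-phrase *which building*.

In situ: The nurse did sell which building to the professor earlier.
'which building' is the direct object of 'sell'. The gap is right after 'sell'.

Which building did the nurse sell ___ to the professor earlier?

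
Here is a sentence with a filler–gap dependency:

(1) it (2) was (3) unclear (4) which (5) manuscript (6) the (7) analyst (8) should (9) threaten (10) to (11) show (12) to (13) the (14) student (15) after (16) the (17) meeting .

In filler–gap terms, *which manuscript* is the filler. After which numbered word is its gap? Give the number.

11

In situ: The analyst should threaten to show which manuscript to the student after the meeting.
'which manuscript' is the direct object of 'show'. Wh-movement fronts it, leaving a gap right after 'show':
It was unclear which manuscript the analyst should threaten to show ___ to the student after the meeting.
'show' is word 11.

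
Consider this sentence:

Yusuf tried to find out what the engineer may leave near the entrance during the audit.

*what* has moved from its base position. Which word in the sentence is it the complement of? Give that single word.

Before movement: The engineer may leave what near the entrance during the audit.
'what' is the direct object of 'leave'. It moves to the left edge, and the trace sits right after 'leave':
Yusuf tried to find out what the engineer may leave ___ near the entrance during the audit.

leave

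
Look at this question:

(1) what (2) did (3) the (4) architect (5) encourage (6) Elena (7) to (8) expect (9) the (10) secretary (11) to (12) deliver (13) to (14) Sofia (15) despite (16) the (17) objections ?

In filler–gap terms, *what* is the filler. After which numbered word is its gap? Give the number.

Before movement: The architect did encourage Elena to expect the secretary to deliver what to Sofia despite the objections.
'what' functions as the direct object of 'deliver'. It moves to the left edge, and the trace sits right after 'deliver':
What did the architect encourage Elena to expect the secretary to deliver ___ to Sofia despite the objections?
'deliver' is word 12.

12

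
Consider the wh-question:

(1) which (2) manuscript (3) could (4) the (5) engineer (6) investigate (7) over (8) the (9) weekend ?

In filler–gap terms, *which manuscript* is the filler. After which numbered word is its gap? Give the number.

6

In situ: The engineer could investigate which manuscript over the weekend.
'which manuscript' functions as the direct object of 'investigate'. It moves to the left edge, and the trace sits right after 'investigate':
Which manuscript could the engineer investigate ___ over the weekend?
'investigate' is word 6.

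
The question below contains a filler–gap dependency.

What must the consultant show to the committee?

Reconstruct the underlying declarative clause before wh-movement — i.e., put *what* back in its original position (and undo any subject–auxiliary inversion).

The consultant must show what to the committee.

'what' functions as the direct object of 'show'. It moves to the left edge, and the trace sits right after 'show':
What must the consultant show ___ to the committee?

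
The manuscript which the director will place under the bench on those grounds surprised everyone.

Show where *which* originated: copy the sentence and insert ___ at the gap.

The manuscript which the director will place ___ under the bench on those grounds surprised everyone.

The filler 'which' is interpreted as the direct object of 'place'. The gap is right after 'place'.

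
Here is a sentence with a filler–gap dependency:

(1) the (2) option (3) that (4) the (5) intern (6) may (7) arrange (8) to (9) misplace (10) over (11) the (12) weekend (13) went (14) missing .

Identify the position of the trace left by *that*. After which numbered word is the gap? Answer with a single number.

9

'that' functions as the direct object of 'misplace'. Fronting leaves a gap immediately after 'misplace':
The option that the intern may arrange to misplace ___ over the weekend went missing.
'misplace' is word 9.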